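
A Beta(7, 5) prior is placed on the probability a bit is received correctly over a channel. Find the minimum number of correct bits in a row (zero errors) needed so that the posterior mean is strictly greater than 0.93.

After k correct bits and 0 errors the posterior is Beta(7+k, 5), with mean (7+k)/(7+5+k).
Set (7+k)/(12+k) > 0.93 and solve: k > (0.93·12 − 7)/(1 − 0.93) = 59.429.
The smallest integer exceeding 59.429 is 60.

k = 60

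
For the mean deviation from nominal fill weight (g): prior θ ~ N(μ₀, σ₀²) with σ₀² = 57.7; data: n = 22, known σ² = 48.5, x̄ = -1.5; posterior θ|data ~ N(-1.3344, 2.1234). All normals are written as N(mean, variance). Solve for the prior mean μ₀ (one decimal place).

The posterior mean is a precision-weighted average: μ_n = (τ₀μ₀ + τ_data·x̄)/(τ₀+τ_data), with τ₀=1/σ₀² and τ_data=n/σ².
Here τ₀ = 1/57.7 = 0.017331 and τ_data = 22/48.5 = 0.453608, so τ_n = 0.470939.
Rearranging for μ₀: μ₀ = (μ_n·τ_n − τ_data·x̄)/τ₀ = (-1.3344·0.470939 − 0.453608·-1.5) / 0.017331 = 0.051991/0.017331 ≈ 3.0.

μ₀ = 3.0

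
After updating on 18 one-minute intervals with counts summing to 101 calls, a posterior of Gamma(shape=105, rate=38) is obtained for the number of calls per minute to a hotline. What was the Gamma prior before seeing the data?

Gamma(shape=4, rate=20)

Gamma–Poisson conjugacy: posterior shape = α + Σxᵢ, posterior rate = β + n.
So α = 105 − 101 = 4 and β = 38 − 18 = 20.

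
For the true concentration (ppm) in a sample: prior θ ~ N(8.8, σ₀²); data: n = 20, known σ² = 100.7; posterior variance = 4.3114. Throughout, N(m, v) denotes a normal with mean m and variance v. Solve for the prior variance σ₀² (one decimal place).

For the Normal–Normal model with known σ², precisions add: τ_n = τ₀ + n/σ².
So 1/σ₀² = 1/4.3114 − 20/100.7 = 0.231943 − 0.198610 = 0.033333.
Hence σ₀² = 1/0.033333 ≈ 30.0.

σ₀² = 30.0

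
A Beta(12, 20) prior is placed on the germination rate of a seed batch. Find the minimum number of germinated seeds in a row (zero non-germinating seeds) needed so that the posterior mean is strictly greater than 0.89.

After k germinated seeds and 0 non-germinating seeds the posterior is Beta(12+k, 20), with mean (12+k)/(12+20+k).
Set (12+k)/(32+k) > 0.89 and solve: k > (0.89·32 − 12)/(1 − 0.89) = 149.818.
The smallest integer exceeding 149.818 is 150.

k = 150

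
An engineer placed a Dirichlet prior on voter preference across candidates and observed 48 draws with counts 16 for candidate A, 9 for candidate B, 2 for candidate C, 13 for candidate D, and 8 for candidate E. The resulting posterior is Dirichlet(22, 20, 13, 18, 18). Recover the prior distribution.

Dirichlet(6, 11, 11, 5, 10)

For a Dirichlet(α) prior with multinomial counts c, the posterior is Dirichlet(α + c) componentwise.
Subtract each count from the matching posterior parameter: 22−16=6, 20−9=11, 13−2=11, 18−13=5, 18−8=10.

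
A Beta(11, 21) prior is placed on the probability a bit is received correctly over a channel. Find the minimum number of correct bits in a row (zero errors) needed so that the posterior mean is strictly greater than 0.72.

After k correct bits and 0 errors the posterior is Beta(11+k, 21), with mean (11+k)/(11+21+k).
Set (11+k)/(32+k) > 0.72 and solve: k > (0.72·32 − 11)/(1 − 0.72) = 43.000.
The smallest integer exceeding 43.000 is 44.

k = 44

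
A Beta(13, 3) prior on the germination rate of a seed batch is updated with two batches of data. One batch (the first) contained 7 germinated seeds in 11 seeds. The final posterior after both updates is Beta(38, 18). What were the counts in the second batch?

Sequential conjugate updates are equivalent to a single update on the pooled data, so total successes = posterior α − prior α and total failures = posterior β − prior β.
Total across both batches: 38−13=25 germinated seeds, 18−3=15 non-germinating seeds.
Subtract the first batch: 25−7=18 germinated seeds and 15−4=11 non-germinating seeds.

18 germinated seeds and 11 non-germinating seeds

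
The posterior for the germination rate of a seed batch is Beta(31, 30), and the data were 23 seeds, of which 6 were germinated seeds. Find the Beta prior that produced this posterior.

A Beta(α, β) prior with s successes and f failures in binomial data gives a Beta(α+s, β+f) posterior.
So α = 31 − 6 = 25 and β = 30 − 17 = 13.

Beta(25, 13)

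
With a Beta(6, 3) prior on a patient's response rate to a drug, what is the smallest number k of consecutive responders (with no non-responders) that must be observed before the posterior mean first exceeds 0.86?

k = 13

After k responders and 0 non-responders the posterior is Beta(6+k, 3), with mean (6+k)/(6+3+k).
Set (6+k)/(9+k) > 0.86 and solve: k > (0.86·9 − 6)/(1 − 0.86) = 12.429.
The smallest integer exceeding 12.429 is 13, and checking k=13: (19)/(22) = 0.8636 > 0.86.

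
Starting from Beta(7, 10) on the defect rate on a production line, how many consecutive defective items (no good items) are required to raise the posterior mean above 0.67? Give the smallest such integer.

k = 14

After k defective items and 0 good items the posterior is Beta(7+k, 10), with mean (7+k)/(7+10+k).
Set (7+k)/(17+k) > 0.67 and solve: k > (0.67·17 − 7)/(1 − 0.67) = 13.303.
The smallest integer exceeding 13.303 is 14.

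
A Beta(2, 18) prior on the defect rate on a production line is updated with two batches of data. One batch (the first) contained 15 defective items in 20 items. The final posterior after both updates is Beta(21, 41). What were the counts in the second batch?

4 defective items and 18 good items

Because Beta–binomial updating is additive in the counts, the combined data contributed (α_post−α_prior, β_post−β_prior) successes and failures.
Total across both batches: 21−2=19 defective items, 41−18=23 good items.
Subtract the first batch: 19−15=4 defective items and 23−5=18 good items.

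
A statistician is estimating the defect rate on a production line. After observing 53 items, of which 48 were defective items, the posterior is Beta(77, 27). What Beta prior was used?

Beta(29, 22)

Beta is conjugate to the binomial likelihood: posterior = Beta(a+s, b+f).
Subtract the data counts: 77−48=29, 27−5=22.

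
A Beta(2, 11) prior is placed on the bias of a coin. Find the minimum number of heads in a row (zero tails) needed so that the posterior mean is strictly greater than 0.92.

k = 125

After k heads and 0 tails the posterior is Beta(2+k, 11), with mean (2+k)/(2+11+k).
Set (2+k)/(13+k) > 0.92 and solve: k > (0.92·13 − 2)/(1 − 0.92) = 124.500.
The smallest integer exceeding 124.500 is 125, and checking k=125: (127)/(138) = 0.9203 > 0.92.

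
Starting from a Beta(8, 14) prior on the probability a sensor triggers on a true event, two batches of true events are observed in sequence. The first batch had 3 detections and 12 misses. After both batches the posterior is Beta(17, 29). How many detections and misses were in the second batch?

6 detections and 3 misses

Because Beta–binomial updating is additive in the counts, the combined data contributed (α_post−α_prior, β_post−β_prior) successes and failures.
Total across both batches: 17−8=9 detections, 29−14=15 misses.
Subtract the first batch: 9−3=6 detections and 15−12=3 misses.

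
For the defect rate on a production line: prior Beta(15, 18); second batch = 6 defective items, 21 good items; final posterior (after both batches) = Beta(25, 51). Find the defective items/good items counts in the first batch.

4 defective items and 12 good items

Sequential conjugate updates are equivalent to a single update on the pooled data, so total successes = posterior α − prior α and total failures = posterior β − prior β.
Total across both batches: 25−15=10 defective items, 51−18=33 good items.
Subtract the second batch: 10−6=4 defective items and 33−21=12 good items.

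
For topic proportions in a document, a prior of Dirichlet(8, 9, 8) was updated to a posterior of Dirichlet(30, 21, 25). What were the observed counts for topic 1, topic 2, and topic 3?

For a Dirichlet(α) prior with multinomial counts c, the posterior is Dirichlet(α + c) componentwise.
Counts are posterior − prior componentwise: 30−8=22, 21−9=12, 25−8=17.

counts (22, 12, 17)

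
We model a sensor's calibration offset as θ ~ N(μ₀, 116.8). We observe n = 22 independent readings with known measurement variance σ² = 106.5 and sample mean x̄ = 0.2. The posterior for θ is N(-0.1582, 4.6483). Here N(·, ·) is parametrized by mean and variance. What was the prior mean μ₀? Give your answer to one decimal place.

μ₀ = -8.8

With known observation variance, the Normal–Normal posterior has precision τ_n = τ₀ + n/σ² and mean μ_n = (τ₀μ₀ + (n/σ²)x̄)/τ_n.
Here τ₀ = 1/116.8 = 0.008562 and τ_data = 22/106.5 = 0.206573, so τ_n = 0.215135.
Rearranging for μ₀: μ₀ = (μ_n·τ_n − τ_data·x̄)/τ₀ = (-0.1582·0.215135 − 0.206573·0.2) / 0.008562 = -0.075349/0.008562 ≈ -8.8.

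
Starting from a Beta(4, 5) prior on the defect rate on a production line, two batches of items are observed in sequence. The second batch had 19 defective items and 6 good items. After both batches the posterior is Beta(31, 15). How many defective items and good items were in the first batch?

8 defective items and 4 good items

Sequential conjugate updates are equivalent to a single update on the pooled data, so total successes = posterior α − prior α and total failures = posterior β − prior β.
Total across both batches: 31−4=27 defective items, 15−5=10 good items.
Subtract the second batch: 27−19=8 defective items and 10−6=4 good items.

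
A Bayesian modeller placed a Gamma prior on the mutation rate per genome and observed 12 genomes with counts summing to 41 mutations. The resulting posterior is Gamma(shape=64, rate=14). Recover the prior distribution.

Gamma(shape=23, rate=2)

A Gamma(α, β) prior (rate parametrization) on a Poisson rate with n observations summing to S gives posterior Gamma(α+S, β+n).
So α = 64 − 41 = 23 and β = 14 − 12 = 2.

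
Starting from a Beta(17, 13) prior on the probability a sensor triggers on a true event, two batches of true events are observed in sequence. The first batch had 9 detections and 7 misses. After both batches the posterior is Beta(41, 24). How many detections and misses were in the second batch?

15 detections and 4 misses

Sequential conjugate updates are equivalent to a single update on the pooled data, so total successes = posterior α − prior α and total failures = posterior β − prior β.
Total across both batches: 41−17=24 detections, 24−13=11 misses.
Subtract the first batch: 24−9=15 detections and 11−7=4 misses.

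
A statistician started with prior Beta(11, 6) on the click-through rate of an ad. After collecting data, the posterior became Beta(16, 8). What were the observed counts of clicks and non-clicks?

5 clicks and 2 non-clicks

A Beta(a, b) prior with s successes and f failures in binomial data gives a Beta(a+s, b+f) posterior.
So s = 16 − 11 = 5 and f = 8 − 6 = 2.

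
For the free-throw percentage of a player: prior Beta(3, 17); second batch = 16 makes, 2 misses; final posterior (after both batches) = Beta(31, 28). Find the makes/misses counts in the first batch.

12 makes and 9 misses

Because Beta–binomial updating is additive in the counts, the combined data contributed (α_post−α_prior, β_post−β_prior) successes and failures.
Total across both batches: 31−3=28 makes, 28−17=11 misses.
Subtract the second batch: 28−16=12 makes and 11−2=9 misses.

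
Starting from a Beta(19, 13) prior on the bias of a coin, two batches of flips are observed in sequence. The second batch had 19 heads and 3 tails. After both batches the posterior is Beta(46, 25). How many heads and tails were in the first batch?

Sequential conjugate updates are equivalent to a single update on the pooled data, so total successes = posterior α − prior α and total failures = posterior β − prior β.
Total across both batches: 46−19=27 heads, 25−13=12 tails.
Subtract the second batch: 27−19=8 heads and 12−3=9 tails.

8 heads and 9 tails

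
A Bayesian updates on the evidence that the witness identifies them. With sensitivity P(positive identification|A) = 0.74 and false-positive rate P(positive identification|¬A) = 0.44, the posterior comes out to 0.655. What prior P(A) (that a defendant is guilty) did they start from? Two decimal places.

Bayes' rule in odds form gives O(A|E) = O(A)·[P(E|A)/P(E|¬A)], hence O(A) = O(A|E)/LR.
Posterior odds = 0.655/(1−0.655) = 1.8986. LR = 0.74/0.44 = 1.6818.
Prior odds = 1.8986/1.6818 = 1.1289, so P(A) = 1.1289/(1+1.1289) ≈ 0.53.

P(A) = 0.53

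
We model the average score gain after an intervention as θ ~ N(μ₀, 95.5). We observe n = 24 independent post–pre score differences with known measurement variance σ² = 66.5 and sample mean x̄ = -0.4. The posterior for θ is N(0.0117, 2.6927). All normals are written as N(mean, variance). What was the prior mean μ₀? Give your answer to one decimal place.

With known observation variance, the Normal–Normal posterior has precision τ_n = τ₀ + n/σ² and mean μ_n = (τ₀μ₀ + (n/σ²)x̄)/τ_n.
Here τ₀ = 1/95.5 = 0.010471 and τ_data = 24/66.5 = 0.360902, so τ_n = 0.371373.
Rearranging for μ₀: μ₀ = (μ_n·τ_n − τ_data·x̄)/τ₀ = (0.0117·0.371373 − 0.360902·-0.4) / 0.010471 = 0.148706/0.010471 ≈ 14.2.

μ₀ = 14.2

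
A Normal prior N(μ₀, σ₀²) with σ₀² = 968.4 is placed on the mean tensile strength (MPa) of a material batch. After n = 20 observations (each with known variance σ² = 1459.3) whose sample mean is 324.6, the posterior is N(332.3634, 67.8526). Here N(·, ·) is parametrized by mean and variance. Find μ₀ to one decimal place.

μ₀ = 435.4

With known observation variance, the Normal–Normal posterior has precision τ_n = τ₀ + n/σ² and mean μ_n = (τ₀μ₀ + (n/σ²)x̄)/τ_n.
Here τ₀ = 1/968.4 = 0.001033 and τ_data = 20/1459.3 = 0.013705, so τ_n = 0.014738.
Rearranging for μ₀: μ₀ = (μ_n·τ_n − τ_data·x̄)/τ₀ = (332.3634·0.014738 − 0.013705·324.6) / 0.001033 = 0.449729/0.001033 ≈ 435.4.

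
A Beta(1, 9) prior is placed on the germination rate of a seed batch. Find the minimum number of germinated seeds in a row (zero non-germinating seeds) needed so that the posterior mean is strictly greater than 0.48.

After k germinated seeds and 0 non-germinating seeds the posterior is Beta(1+k, 9), with mean (1+k)/(1+9+k).
Set (1+k)/(10+k) > 0.48 and solve: k > (0.48·10 − 1)/(1 − 0.48) = 7.308.
The smallest integer exceeding 7.308 is 8.

k = 8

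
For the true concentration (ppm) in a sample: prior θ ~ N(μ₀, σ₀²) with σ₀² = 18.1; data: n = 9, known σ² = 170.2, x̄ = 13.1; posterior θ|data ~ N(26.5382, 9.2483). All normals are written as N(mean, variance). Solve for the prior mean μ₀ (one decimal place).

The posterior mean is a precision-weighted average: μ_n = (τ₀μ₀ + τ_data·x̄)/(τ₀+τ_data), with τ₀=1/σ₀² and τ_data=n/σ².
Here τ₀ = 1/18.1 = 0.055249 and τ_data = 9/170.2 = 0.052879, so τ_n = 0.108128.
Rearranging for μ₀: μ₀ = (μ_n·τ_n − τ_data·x̄)/τ₀ = (26.5382·0.108128 − 0.052879·13.1) / 0.055249 = 2.176808/0.055249 ≈ 39.4.

μ₀ = 39.4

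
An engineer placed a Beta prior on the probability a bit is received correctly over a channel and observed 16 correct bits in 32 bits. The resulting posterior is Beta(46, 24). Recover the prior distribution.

Beta(30, 8)

Beta is conjugate to the binomial likelihood: posterior = Beta(α+s, β+f).
Subtract the data counts: 46−16=30, 24−16=8.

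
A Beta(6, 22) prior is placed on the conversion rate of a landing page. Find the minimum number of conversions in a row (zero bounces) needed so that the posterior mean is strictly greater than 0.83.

k = 102

After k conversions and 0 bounces the posterior is Beta(6+k, 22), with mean (6+k)/(6+22+k).
Set (6+k)/(28+k) > 0.83 and solve: k > (0.83·28 − 6)/(1 − 0.83) = 101.412.
The smallest integer exceeding 101.412 is 102, and checking k=102: (108)/(130) = 0.8308 > 0.83.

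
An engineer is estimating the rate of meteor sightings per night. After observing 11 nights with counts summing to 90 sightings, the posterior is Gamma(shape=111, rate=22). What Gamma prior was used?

Gamma–Poisson conjugacy: posterior shape = α + Σxᵢ, posterior rate = β + n.
So α = 111 − 90 = 21 and β = 22 − 11 = 11.

Gamma(shape=21, rate=11)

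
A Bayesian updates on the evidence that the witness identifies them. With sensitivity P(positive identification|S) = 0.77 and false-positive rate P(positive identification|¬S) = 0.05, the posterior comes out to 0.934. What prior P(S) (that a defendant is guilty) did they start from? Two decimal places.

P(S) = 0.48

In odds form, posterior odds = prior odds × likelihood ratio, so prior odds = posterior odds ÷ LR.
Posterior odds = 0.934/(1−0.934) = 14.1515. LR = 0.77/0.05 = 15.4000.
Prior odds = 14.1515/15.4000 = 0.9189, so P(S) = 0.9189/(1+0.9189) ≈ 0.48.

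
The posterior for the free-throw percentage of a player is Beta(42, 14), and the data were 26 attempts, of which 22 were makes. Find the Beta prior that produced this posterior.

Beta(20, 10)

Under Beta–binomial conjugacy the posterior parameters are (α+s, β+f).
So α = 42 − 22 = 20 and β = 14 − 4 = 10.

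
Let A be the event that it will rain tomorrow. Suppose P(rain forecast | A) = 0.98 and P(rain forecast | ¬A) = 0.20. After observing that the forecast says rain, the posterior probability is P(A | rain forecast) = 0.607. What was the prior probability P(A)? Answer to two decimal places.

P(A) = 0.24

Bayes' rule in odds form gives O(A|E) = O(A)·[P(E|A)/P(E|¬A)], hence O(A) = O(A|E)/LR.
Posterior odds = 0.607/(1−0.607) = 1.5445. LR = 0.98/0.20 = 4.9000.
Prior odds = 1.5445/4.9000 = 0.3152, so P(A) = 0.3152/(1+0.3152) ≈ 0.24.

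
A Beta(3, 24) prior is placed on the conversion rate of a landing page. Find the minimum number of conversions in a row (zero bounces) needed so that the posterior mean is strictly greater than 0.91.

After k conversions and 0 bounces the posterior is Beta(3+k, 24), with mean (3+k)/(3+24+k).
Set (3+k)/(27+k) > 0.91 and solve: k > (0.91·27 − 3)/(1 − 0.91) = 239.667.
The smallest integer exceeding 239.667 is 240.

k = 240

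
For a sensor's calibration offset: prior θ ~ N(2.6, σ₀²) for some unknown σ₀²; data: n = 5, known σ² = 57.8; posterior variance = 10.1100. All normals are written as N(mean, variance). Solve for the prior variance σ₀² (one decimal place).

For the Normal–Normal model with known σ², precisions add: τ_n = τ₀ + n/σ².
So 1/σ₀² = 1/10.1100 − 5/57.8 = 0.098912 − 0.086505 = 0.012407.
Hence σ₀² = 1/0.012407 ≈ 80.6.

σ₀² = 80.6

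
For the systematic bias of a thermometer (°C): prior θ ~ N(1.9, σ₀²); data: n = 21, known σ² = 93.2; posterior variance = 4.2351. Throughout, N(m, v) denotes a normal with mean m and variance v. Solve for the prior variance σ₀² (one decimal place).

σ₀² = 92.6

For the Normal–Normal model with known σ², precisions add: τ_n = τ₀ + n/σ².
So 1/σ₀² = 1/4.2351 − 21/93.2 = 0.236122 − 0.225322 = 0.010800.
Hence σ₀² = 1/0.010800 ≈ 92.6.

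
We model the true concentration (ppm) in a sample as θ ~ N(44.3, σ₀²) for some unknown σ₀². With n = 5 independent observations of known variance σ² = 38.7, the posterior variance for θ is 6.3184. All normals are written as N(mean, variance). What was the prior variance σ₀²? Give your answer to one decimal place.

Posterior precision equals prior precision plus data precision: 1/σ_n² = 1/σ₀² + n/σ².
So 1/σ₀² = 1/6.3184 − 5/38.7 = 0.158268 − 0.129199 = 0.029069.
Hence σ₀² = 1/0.029069 ≈ 34.4.

σ₀² = 34.4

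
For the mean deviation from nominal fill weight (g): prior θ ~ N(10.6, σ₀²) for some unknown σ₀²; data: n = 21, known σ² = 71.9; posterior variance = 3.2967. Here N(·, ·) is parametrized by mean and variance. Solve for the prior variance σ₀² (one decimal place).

σ₀² = 88.8

For the Normal–Normal model with known σ², precisions add: τ_n = τ₀ + n/σ².
So 1/σ₀² = 1/3.2967 − 21/71.9 = 0.303334 − 0.292072 = 0.011262.
Hence σ₀² = 1/0.011262 ≈ 88.8.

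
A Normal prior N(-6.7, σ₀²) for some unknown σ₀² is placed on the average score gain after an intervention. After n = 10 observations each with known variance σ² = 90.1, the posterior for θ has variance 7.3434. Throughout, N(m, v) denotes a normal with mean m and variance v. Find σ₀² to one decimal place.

σ₀² = 39.7

Posterior precision equals prior precision plus data precision: 1/σ_n² = 1/σ₀² + n/σ².
So 1/σ₀² = 1/7.3434 − 10/90.1 = 0.136177 − 0.110988 = 0.025189.
Hence σ₀² = 1/0.025189 ≈ 39.7.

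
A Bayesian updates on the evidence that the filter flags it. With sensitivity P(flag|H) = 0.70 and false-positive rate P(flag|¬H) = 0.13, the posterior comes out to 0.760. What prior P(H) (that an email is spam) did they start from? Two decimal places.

P(H) = 0.37

Bayes' rule in odds form gives O(H|E) = O(H)·[P(E|H)/P(E|¬H)], hence O(H) = O(H|E)/LR.
Posterior odds = 0.760/(1−0.760) = 3.1667. LR = 0.70/0.13 = 5.3846.
Prior odds = 3.1667/5.3846 = 0.5881, so P(H) = 0.5881/(1+0.5881) ≈ 0.37.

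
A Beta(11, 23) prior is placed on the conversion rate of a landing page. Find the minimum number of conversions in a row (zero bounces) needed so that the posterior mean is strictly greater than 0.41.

After k conversions and 0 bounces the posterior is Beta(11+k, 23), with mean (11+k)/(11+23+k).
Set (11+k)/(34+k) > 0.41 and solve: k > (0.41·34 − 11)/(1 − 0.41) = 4.983.
The smallest integer exceeding 4.983 is 5, and checking k=5: (16)/(39) = 0.4103 > 0.41.

k = 5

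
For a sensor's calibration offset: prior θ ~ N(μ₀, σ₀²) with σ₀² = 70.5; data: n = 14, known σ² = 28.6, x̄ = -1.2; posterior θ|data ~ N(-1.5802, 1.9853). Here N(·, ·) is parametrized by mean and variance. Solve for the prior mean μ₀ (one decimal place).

The posterior mean is a precision-weighted average: μ_n = (τ₀μ₀ + τ_data·x̄)/(τ₀+τ_data), with τ₀=1/σ₀² and τ_data=n/σ².
Here τ₀ = 1/70.5 = 0.014184 and τ_data = 14/28.6 = 0.489510, so τ_n = 0.503694.
Rearranging for μ₀: μ₀ = (μ_n·τ_n − τ_data·x̄)/τ₀ = (-1.5802·0.503694 − 0.489510·-1.2) / 0.014184 = -0.208525/0.014184 ≈ -14.7.

μ₀ = -14.7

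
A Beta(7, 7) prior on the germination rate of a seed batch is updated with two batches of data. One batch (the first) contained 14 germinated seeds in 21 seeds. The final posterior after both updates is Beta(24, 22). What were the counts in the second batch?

Sequential conjugate updates are equivalent to a single update on the pooled data, so total successes = posterior α − prior α and total failures = posterior β − prior β.
Total across both batches: 24−7=17 germinated seeds, 22−7=15 non-germinating seeds.
Subtract the first batch: 17−14=3 germinated seeds and 15−7=8 non-germinating seeds.

3 germinated seeds and 8 non-germinating seeds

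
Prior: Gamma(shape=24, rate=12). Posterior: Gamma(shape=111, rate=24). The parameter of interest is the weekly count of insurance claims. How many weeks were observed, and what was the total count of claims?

n = 12 weeks with total 87 claims

Gamma–Poisson conjugacy: posterior shape = α + Σxᵢ, posterior rate = β + n.
Matching: Σxᵢ = 111 − 24 = 87 and n = 24 − 12 = 12.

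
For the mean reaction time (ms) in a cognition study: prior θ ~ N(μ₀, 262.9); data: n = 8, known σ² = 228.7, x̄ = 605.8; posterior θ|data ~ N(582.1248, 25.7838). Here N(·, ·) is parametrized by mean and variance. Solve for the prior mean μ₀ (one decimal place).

μ₀ = 364.4

The posterior mean is a precision-weighted average: μ_n = (τ₀μ₀ + τ_data·x̄)/(τ₀+τ_data), with τ₀=1/σ₀² and τ_data=n/σ².
Here τ₀ = 1/262.9 = 0.003804 and τ_data = 8/228.7 = 0.034980, so τ_n = 0.038784.
Rearranging for μ₀: μ₀ = (μ_n·τ_n − τ_data·x̄)/τ₀ = (582.1248·0.038784 − 0.034980·605.8) / 0.003804 = 1.386244/0.003804 ≈ 364.4.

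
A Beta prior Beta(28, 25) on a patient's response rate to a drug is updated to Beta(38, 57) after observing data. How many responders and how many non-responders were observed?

Under Beta–binomial conjugacy the posterior parameters are (α+s, β+f).
Match parameters: s=38−28=10, f=57−25=32.

10 responders and 32 non-responders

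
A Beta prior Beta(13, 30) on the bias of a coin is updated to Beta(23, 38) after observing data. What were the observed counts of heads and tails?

Under Beta–binomial conjugacy the posterior parameters are (α+s, β+f).
Match parameters: s=23−13=10, f=38−30=8.

10 heads and 8 tails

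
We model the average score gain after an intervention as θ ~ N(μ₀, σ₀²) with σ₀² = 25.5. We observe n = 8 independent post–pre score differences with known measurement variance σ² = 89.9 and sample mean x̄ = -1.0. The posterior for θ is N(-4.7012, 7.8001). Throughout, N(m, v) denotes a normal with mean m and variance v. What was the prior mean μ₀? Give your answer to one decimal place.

The posterior mean is a precision-weighted average: μ_n = (τ₀μ₀ + τ_data·x̄)/(τ₀+τ_data), with τ₀=1/σ₀² and τ_data=n/σ².
Here τ₀ = 1/25.5 = 0.039216 and τ_data = 8/89.9 = 0.088988, so τ_n = 0.128204.
Rearranging for μ₀: μ₀ = (μ_n·τ_n − τ_data·x̄)/τ₀ = (-4.7012·0.128204 − 0.088988·-1.0) / 0.039216 = -0.513725/0.039216 ≈ -13.1.

μ₀ = -13.1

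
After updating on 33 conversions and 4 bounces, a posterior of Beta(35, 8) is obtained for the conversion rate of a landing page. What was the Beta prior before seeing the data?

Beta(2, 4)

Under Beta–binomial conjugacy the posterior parameters are (a+s, b+f).
So a = 35 − 33 = 2 and b = 8 − 4 = 4.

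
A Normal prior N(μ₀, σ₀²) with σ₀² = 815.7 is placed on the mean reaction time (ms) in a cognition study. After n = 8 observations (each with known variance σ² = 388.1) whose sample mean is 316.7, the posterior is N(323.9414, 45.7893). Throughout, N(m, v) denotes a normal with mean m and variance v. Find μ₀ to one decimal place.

μ₀ = 445.7

With known observation variance, the Normal–Normal posterior has precision τ_n = τ₀ + n/σ² and mean μ_n = (τ₀μ₀ + (n/σ²)x̄)/τ_n.
Here τ₀ = 1/815.7 = 0.001226 and τ_data = 8/388.1 = 0.020613, so τ_n = 0.021839.
Rearranging for μ₀: μ₀ = (μ_n·τ_n − τ_data·x̄)/τ₀ = (323.9414·0.021839 − 0.020613·316.7) / 0.001226 = 0.546419/0.001226 ≈ 445.7.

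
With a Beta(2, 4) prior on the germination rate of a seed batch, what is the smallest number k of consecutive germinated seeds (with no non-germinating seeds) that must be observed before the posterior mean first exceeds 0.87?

After k germinated seeds and 0 non-germinating seeds the posterior is Beta(2+k, 4), with mean (2+k)/(2+4+k).
Set (2+k)/(6+k) > 0.87 and solve: k > (0.87·6 − 2)/(1 − 0.87) = 24.769.
The smallest integer exceeding 24.769 is 25, and checking k=25: (27)/(31) = 0.8710 > 0.87.

k = 25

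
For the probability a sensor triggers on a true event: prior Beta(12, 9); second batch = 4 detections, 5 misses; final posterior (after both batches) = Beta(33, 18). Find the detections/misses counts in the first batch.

Sequential conjugate updates are equivalent to a single update on the pooled data, so total successes = posterior α − prior α and total failures = posterior β − prior β.
Total across both batches: 33−12=21 detections, 18−9=9 misses.
Subtract the second batch: 21−4=17 detections and 9−5=4 misses.

17 detections and 4 misses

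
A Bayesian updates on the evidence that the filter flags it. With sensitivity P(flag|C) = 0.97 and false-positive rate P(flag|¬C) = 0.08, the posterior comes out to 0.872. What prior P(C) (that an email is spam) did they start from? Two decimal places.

Bayes' rule in odds form gives O(C|E) = O(C)·[P(E|C)/P(E|¬C)], hence O(C) = O(C|E)/LR.
Posterior odds = 0.872/(1−0.872) = 6.8125. LR = 0.97/0.08 = 12.1250.
Prior odds = 6.8125/12.1250 = 0.5619, so P(C) = 0.5619/(1+0.5619) ≈ 0.36.

P(C) = 0.36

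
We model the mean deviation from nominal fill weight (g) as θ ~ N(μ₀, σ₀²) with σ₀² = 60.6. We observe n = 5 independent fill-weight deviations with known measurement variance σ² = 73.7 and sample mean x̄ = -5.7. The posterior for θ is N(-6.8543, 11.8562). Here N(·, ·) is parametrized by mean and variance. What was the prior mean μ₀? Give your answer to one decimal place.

μ₀ = -11.6

With known observation variance, the Normal–Normal posterior has precision τ_n = τ₀ + n/σ² and mean μ_n = (τ₀μ₀ + (n/σ²)x̄)/τ_n.
Here τ₀ = 1/60.6 = 0.016502 and τ_data = 5/73.7 = 0.067843, so τ_n = 0.084345.
Rearranging for μ₀: μ₀ = (μ_n·τ_n − τ_data·x̄)/τ₀ = (-6.8543·0.084345 − 0.067843·-5.7) / 0.016502 = -0.191421/0.016502 ≈ -11.6.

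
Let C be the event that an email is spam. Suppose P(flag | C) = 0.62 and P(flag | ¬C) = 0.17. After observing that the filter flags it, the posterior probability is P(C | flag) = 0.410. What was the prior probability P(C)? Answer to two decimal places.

In odds form, posterior odds = prior odds × likelihood ratio, so prior odds = posterior odds ÷ LR.
Posterior odds = 0.410/(1−0.410) = 0.6949. LR = 0.62/0.17 = 3.6471.
Prior odds = 0.6949/3.6471 = 0.1905, so P(C) = 0.1905/(1+0.1905) ≈ 0.16.

P(C) = 0.16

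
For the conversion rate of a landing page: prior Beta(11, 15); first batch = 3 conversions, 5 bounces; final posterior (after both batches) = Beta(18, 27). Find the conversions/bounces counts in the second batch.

Sequential conjugate updates are equivalent to a single update on the pooled data, so total successes = posterior α − prior α and total failures = posterior β − prior β.
Total across both batches: 18−11=7 conversions, 27−15=12 bounces.
Subtract the first batch: 7−3=4 conversions and 12−5=7 bounces.

4 conversions and 7 bounces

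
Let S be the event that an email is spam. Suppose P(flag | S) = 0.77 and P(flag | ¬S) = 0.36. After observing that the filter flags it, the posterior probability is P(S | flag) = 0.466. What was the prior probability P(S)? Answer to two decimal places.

In odds form, posterior odds = prior odds × likelihood ratio, so prior odds = posterior odds ÷ LR.
Posterior odds = 0.466/(1−0.466) = 0.8727. LR = 0.77/0.36 = 2.1389.
Prior odds = 0.8727/2.1389 = 0.4080, so P(S) = 0.4080/(1+0.4080) ≈ 0.29.

P(S) = 0.29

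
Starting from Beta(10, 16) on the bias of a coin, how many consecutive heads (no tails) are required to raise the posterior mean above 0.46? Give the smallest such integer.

k = 4

After k heads and 0 tails the posterior is Beta(10+k, 16), with mean (10+k)/(10+16+k).
Set (10+k)/(26+k) > 0.46 and solve: k > (0.46·26 − 10)/(1 − 0.46) = 3.630.
The smallest integer exceeding 3.630 is 4, and checking k=4: (14)/(30) = 0.4667 > 0.46.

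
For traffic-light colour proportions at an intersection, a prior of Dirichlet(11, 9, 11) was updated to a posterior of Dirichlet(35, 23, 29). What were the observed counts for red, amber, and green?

counts (24, 14, 18)

For a Dirichlet(α) prior with multinomial counts c, the posterior is Dirichlet(α + c) componentwise.
Counts are posterior − prior componentwise: 35−11=24, 23−9=14, 29−11=18.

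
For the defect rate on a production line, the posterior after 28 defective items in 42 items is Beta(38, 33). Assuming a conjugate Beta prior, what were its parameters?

Beta(10, 19)

Under Beta–binomial conjugacy the posterior parameters are (a+s, b+f).
Subtract the data counts: 38−28=10, 33−14=19.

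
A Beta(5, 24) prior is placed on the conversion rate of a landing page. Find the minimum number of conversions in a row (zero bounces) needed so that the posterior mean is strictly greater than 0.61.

After k conversions and 0 bounces the posterior is Beta(5+k, 24), with mean (5+k)/(5+24+k).
Set (5+k)/(29+k) > 0.61 and solve: k > (0.61·29 − 5)/(1 − 0.61) = 32.538.
The smallest integer exceeding 32.538 is 33, and checking k=33: (38)/(62) = 0.6129 > 0.61.

k = 33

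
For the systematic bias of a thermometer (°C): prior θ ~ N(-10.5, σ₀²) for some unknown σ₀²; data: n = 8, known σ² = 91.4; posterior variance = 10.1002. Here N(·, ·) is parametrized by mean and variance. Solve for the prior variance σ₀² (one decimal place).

Posterior precision equals prior precision plus data precision: 1/σ_n² = 1/σ₀² + n/σ².
So 1/σ₀² = 1/10.1002 − 8/91.4 = 0.099008 − 0.087527 = 0.011481.
Hence σ₀² = 1/0.011481 ≈ 87.1.

σ₀² = 87.1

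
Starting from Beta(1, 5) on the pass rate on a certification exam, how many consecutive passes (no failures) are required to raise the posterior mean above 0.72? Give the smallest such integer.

k = 12

After k passes and 0 failures the posterior is Beta(1+k, 5), with mean (1+k)/(1+5+k).
Set (1+k)/(6+k) > 0.72 and solve: k > (0.72·6 − 1)/(1 − 0.72) = 11.857.
The smallest integer exceeding 11.857 is 12.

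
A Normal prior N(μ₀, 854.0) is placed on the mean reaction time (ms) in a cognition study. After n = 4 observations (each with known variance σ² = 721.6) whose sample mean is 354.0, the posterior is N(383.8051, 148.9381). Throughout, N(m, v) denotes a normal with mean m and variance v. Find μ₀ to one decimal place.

μ₀ = 524.9

With known observation variance, the Normal–Normal posterior has precision τ_n = τ₀ + n/σ² and mean μ_n = (τ₀μ₀ + (n/σ²)x̄)/τ_n.
Here τ₀ = 1/854.0 = 0.001171 and τ_data = 4/721.6 = 0.005543, so τ_n = 0.006714.
Rearranging for μ₀: μ₀ = (μ_n·τ_n − τ_data·x̄)/τ₀ = (383.8051·0.006714 − 0.005543·354.0) / 0.001171 = 0.614645/0.001171 ≈ 524.9.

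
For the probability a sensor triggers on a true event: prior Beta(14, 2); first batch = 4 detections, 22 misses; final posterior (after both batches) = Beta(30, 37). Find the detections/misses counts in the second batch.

12 detections and 13 misses

Sequential conjugate updates are equivalent to a single update on the pooled data, so total successes = posterior α − prior α and total failures = posterior β − prior β.
Total across both batches: 30−14=16 detections, 37−2=35 misses.
Subtract the first batch: 16−4=12 detections and 35−22=13 misses.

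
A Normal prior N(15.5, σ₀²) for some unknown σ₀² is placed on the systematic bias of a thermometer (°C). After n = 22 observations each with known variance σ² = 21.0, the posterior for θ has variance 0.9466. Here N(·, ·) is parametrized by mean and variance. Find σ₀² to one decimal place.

For the Normal–Normal model with known σ², precisions add: τ_n = τ₀ + n/σ².
So 1/σ₀² = 1/0.9466 − 22/21.0 = 1.056412 − 1.047619 = 0.008793.
Hence σ₀² = 1/0.008793 ≈ 113.7.

σ₀² = 113.7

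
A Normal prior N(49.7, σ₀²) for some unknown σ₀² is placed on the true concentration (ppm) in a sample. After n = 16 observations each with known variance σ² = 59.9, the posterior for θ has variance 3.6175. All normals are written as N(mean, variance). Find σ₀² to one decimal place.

Posterior precision equals prior precision plus data precision: 1/σ_n² = 1/σ₀² + n/σ².
So 1/σ₀² = 1/3.6175 − 16/59.9 = 0.276434 − 0.267112 = 0.009322.
Hence σ₀² = 1/0.009322 ≈ 107.3.

σ₀² = 107.3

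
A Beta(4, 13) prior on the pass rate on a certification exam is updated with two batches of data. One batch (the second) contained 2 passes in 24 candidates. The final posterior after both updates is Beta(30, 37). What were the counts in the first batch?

Because Beta–binomial updating is additive in the counts, the combined data contributed (α_post−α_prior, β_post−β_prior) successes and failures.
Total across both batches: 30−4=26 passes, 37−13=24 failures.
Subtract the second batch: 26−2=24 passes and 24−22=2 failures.

24 passes and 2 failures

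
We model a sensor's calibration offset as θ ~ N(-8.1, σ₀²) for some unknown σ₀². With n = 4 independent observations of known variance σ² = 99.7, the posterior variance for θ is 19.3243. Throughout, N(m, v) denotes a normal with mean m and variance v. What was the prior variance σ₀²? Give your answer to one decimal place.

σ₀² = 86.0

Posterior precision equals prior precision plus data precision: 1/σ_n² = 1/σ₀² + n/σ².
So 1/σ₀² = 1/19.3243 − 4/99.7 = 0.051748 − 0.040120 = 0.011628.
Hence σ₀² = 1/0.011628 ≈ 86.0.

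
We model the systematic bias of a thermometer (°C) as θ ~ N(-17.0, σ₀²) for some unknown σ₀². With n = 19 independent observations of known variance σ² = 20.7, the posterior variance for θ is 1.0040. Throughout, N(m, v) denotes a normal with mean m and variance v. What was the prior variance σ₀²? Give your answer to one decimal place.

Posterior precision equals prior precision plus data precision: 1/σ_n² = 1/σ₀² + n/σ².
So 1/σ₀² = 1/1.0040 − 19/20.7 = 0.996016 − 0.917874 = 0.078142.
Hence σ₀² = 1/0.078142 ≈ 12.8.

σ₀² = 12.8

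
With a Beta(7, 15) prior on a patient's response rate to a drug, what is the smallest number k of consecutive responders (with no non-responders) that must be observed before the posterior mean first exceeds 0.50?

k = 9

After k responders and 0 non-responders the posterior is Beta(7+k, 15), with mean (7+k)/(7+15+k).
Set (7+k)/(22+k) > 0.50 and solve: k > (0.50·22 − 7)/(1 − 0.50) = 8.000.
The smallest integer exceeding 8.000 is 9.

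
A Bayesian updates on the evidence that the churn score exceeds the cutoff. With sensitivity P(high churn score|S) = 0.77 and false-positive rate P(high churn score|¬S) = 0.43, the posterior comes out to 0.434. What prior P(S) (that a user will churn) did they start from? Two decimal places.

Bayes' rule in odds form gives O(S|E) = O(S)·[P(E|S)/P(E|¬S)], hence O(S) = O(S|E)/LR.
Posterior odds = 0.434/(1−0.434) = 0.7668. LR = 0.77/0.43 = 1.7907.
Prior odds = 0.7668/1.7907 = 0.4282, so P(S) = 0.4282/(1+0.4282) ≈ 0.30.

P(S) = 0.30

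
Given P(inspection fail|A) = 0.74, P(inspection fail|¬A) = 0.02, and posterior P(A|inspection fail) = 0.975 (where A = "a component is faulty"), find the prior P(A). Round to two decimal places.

P(A) = 0.51

Bayes' rule in odds form gives O(A|E) = O(A)·[P(E|A)/P(E|¬A)], hence O(A) = O(A|E)/LR.
Posterior odds = 0.975/(1−0.975) = 39.0000. LR = 0.74/0.02 = 37.0000.
Prior odds = 39.0000/37.0000 = 1.0541, so P(A) = 1.0541/(1+1.0541) ≈ 0.51.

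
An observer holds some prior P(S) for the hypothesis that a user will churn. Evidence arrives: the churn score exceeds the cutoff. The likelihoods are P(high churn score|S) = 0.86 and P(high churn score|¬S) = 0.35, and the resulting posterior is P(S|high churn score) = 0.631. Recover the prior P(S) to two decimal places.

P(S) = 0.41

In odds form, posterior odds = prior odds × likelihood ratio, so prior odds = posterior odds ÷ LR.
Posterior odds = 0.631/(1−0.631) = 1.7100. LR = 0.86/0.35 = 2.4571.
Prior odds = 1.7100/2.4571 = 0.6959, so P(S) = 0.6959/(1+0.6959) ≈ 0.41.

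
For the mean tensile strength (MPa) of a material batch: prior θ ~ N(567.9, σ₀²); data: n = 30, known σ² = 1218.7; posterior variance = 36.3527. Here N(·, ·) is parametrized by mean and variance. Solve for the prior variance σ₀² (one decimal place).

σ₀² = 345.8

For the Normal–Normal model with known σ², precisions add: τ_n = τ₀ + n/σ².
So 1/σ₀² = 1/36.3527 − 30/1218.7 = 0.027508 − 0.024616 = 0.002892.
Hence σ₀² = 1/0.002892 ≈ 345.8.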